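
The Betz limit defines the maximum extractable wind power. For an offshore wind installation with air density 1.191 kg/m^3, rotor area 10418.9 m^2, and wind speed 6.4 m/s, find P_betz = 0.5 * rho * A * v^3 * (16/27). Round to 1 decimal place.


The Betz coefficient Cp_max = 16/27 = 0.5926
v^3 = 6.4^3 = 262.144
P_betz = 0.5 * rho * A * v^3 * Cp_max
P_betz = 0.5 * 1.191 * 10418.9 * 262.144 * 0.5926
P_betz = 963828.5 W

963828.5


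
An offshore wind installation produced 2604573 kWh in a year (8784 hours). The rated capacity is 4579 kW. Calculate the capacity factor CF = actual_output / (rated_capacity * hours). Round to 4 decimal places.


Capacity factor = actual output / maximum possible output
Maximum possible = rated * hours = 4579 * 8784 = 40221936 kWh
CF = 2604573 / 40221936
CF = 0.0648

0.0648


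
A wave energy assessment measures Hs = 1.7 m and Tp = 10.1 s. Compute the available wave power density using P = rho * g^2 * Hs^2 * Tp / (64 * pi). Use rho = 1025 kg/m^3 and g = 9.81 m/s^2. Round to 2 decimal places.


Apply wave power formula:
  g^2 = 9.81^2 = 96.2361
  Hs^2 = 1.7^2 = 2.89
  Numerator = rho * g^2 * Hs^2 * Tp = 1025 * 96.2361 * 2.89 * 10.1 = 2879261.41
  Denominator = 64 * pi = 201.0619
  P = 2879261.41 / 201.0619 = 14320.27 W/m

14320.27


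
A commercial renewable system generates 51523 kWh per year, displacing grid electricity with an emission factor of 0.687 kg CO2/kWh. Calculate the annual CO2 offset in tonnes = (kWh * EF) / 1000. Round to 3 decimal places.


CO2 offset in kg = generation * emission_factor
CO2 offset = 51523 * 0.687 = 35396.3 kg
Convert to tonnes:
  CO2 offset = 35396.3 / 1000 = 35.396 tonnes

35.396


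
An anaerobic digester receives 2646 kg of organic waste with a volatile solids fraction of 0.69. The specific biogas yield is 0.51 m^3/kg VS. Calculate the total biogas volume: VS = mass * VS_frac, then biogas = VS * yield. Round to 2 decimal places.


Compute volatile solids:
  VS = mass * VS_fraction = 2646 * 0.69 = 1825.74 kg
Calculate biogas volume:
  Biogas = VS * specific_yield = 1825.74 * 0.51
  Biogas = 931.13 m^3

931.13


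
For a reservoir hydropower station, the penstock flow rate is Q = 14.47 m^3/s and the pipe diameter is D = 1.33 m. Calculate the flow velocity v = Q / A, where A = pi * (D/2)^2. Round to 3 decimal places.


Compute pipe cross-sectional area:
  A = pi * (D/2)^2 = pi * (1.33/2)^2 = 1.3893 m^2
Calculate velocity:
  v = Q / A = 14.47 / 1.3893
  v = 10.415 m/s

10.415


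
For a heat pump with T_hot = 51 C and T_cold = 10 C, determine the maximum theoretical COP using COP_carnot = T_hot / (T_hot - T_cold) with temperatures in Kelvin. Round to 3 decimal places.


Convert to Kelvin:
  T_hot = 51 + 273.15 = 324.15 K
  T_cold = 10 + 273.15 = 283.15 K
Apply Carnot COP formula:
  COP = T_hot_K / (T_hot_K - T_cold_K) = 324.15 / 41.0
  COP = 7.906

7.906


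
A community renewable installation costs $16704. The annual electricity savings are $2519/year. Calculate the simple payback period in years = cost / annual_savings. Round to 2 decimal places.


Simple payback period = initial cost / annual savings
Payback = 16704 / 2519
Payback = 6.63 years

6.63


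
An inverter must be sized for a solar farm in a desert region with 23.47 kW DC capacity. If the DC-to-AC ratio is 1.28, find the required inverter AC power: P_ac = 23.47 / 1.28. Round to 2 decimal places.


The inverter AC capacity is determined by the DC/AC ratio.
Given: P_dc = 23.47 kW, DC/AC ratio = 1.28
P_ac = P_dc / ratio = 23.47 / 1.28
P_ac = 18.34 kW

18.34


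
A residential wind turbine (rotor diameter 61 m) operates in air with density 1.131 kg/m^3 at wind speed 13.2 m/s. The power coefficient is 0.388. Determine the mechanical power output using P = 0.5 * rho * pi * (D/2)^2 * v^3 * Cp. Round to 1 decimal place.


Step 1 -- Compute swept area:
  A = pi * (D/2)^2 = pi * (61/2)^2 = 2922.47 m^2
Step 2 -- Apply wind power equation:
  P = 0.5 * rho * A * v^3 * Cp
  v^3 = 13.2^3 = 2299.968
  P = 0.5 * 1.131 * 2922.47 * 2299.968 * 0.388
  P = 1474808.7 W

1474808.7


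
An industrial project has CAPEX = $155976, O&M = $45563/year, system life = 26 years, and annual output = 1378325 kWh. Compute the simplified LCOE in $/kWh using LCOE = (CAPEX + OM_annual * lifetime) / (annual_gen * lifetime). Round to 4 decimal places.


Total cost = CAPEX + OM * lifetime = 155976 + 45563 * 26 = 155976 + 1184638 = 1340614
Total generation = annual * lifetime = 1378325 * 26 = 35836450 kWh
LCOE = 1340614 / 35836450
LCOE = 0.0374 $/kWh

0.0374


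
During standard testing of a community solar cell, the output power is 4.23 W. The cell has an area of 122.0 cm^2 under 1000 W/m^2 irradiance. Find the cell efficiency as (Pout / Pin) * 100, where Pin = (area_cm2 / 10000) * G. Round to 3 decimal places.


First compute the input power:
  Pin = area_cm2 / 10000 * G = 122.0 / 10000 * 1000 = 12.2 W
Then compute efficiency:
  Efficiency = (Pout / Pin) * 100 = (4.23 / 12.2) * 100
  Efficiency = 34.672%

34.672


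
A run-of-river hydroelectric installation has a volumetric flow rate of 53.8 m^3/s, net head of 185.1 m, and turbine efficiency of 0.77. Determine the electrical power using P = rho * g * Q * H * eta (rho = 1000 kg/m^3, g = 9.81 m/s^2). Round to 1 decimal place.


Apply the hydropower formula P = rho * g * Q * H * eta
rho * g = 1000 * 9.81 = 9810.0
P = 9810.0 * 53.8 * 185.1 * 0.77
P = 75222615.0 W

75222615.0


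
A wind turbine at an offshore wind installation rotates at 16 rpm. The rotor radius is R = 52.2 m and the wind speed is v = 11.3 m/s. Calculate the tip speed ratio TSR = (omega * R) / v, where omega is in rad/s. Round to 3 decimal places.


Convert rotational speed to rad/s:
  omega = 16 * 2 * pi / 60 = 1.6755 rad/s
Compute tip speed:
  v_tip = omega * R = 1.6755 * 52.2 = 87.462 m/s
Tip speed ratio:
  TSR = v_tip / v_wind = 87.462 / 11.3 = 7.740

7.740


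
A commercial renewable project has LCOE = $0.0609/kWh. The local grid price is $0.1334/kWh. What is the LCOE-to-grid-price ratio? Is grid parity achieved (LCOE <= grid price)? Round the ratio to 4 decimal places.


Compare LCOE to grid price:
  LCOE = $0.0609/kWh, Grid price = $0.1334/kWh
  Ratio = LCOE / grid_price = 0.0609 / 0.1334 = 0.4565
  Grid parity achieved (ratio <= 1)? yes

0.4565


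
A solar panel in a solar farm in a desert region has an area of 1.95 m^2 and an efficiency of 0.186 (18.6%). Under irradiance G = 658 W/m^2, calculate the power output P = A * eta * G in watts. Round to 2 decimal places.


Use the solar power formula P = A * eta * G.
Given: A = 1.95 m^2, eta = 0.186, G = 658 W/m^2
P = 1.95 * 0.186 * 658
P = 238.66 W

238.66


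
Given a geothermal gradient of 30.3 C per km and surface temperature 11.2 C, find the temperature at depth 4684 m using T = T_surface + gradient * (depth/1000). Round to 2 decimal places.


Convert depth to km: 4684 / 1000 = 4.684 km
Temperature increase = gradient * depth_km = 30.3 * 4.684 = 141.93 C
Temperature at depth = T_surface + delta_T = 11.2 + 141.93
T = 153.13 C

153.13


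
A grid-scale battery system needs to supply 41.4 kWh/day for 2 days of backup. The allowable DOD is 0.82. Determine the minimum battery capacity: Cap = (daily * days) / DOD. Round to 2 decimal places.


Total energy needed = daily * days = 41.4 * 2 = 82.8 kWh
Account for depth of discharge:
  Cap = total_energy / DOD = 82.8 / 0.82
  Cap = 100.98 kWh

100.98


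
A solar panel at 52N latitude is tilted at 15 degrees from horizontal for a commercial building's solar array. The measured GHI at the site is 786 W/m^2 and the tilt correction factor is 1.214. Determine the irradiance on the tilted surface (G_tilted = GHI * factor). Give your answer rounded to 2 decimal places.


Identify the given values:
  GHI = 786 W/m^2, tilt correction factor = 1.214
Apply the formula G_tilted = GHI * factor:
  G_tilted = 786 * 1.214
  G_tilted = 954.20 W/m^2

954.20


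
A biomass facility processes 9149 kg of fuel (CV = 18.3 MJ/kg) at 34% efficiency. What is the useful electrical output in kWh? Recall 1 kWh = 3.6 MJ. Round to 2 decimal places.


Total energy = mass * CV = 9149 * 18.3 = 167426.7 MJ
Useful energy = total * eta = 167426.7 * 0.34 = 56925.08 MJ
Convert to kWh: 56925.08 / 3.6
Useful energy = 15812.52 kWh

15812.52


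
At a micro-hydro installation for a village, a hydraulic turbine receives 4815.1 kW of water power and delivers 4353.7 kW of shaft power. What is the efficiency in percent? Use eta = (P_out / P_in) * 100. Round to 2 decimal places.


Turbine efficiency = (output power / input power) * 100
eta = (4353.7 / 4815.1) * 100
eta = 90.42%

90.42


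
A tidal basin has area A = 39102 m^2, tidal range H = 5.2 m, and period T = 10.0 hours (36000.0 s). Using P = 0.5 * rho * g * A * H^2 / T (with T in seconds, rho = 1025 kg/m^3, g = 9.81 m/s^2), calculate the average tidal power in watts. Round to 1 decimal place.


Convert period to seconds: T = 10.0 * 3600 = 36000.0 s
H^2 = 5.2^2 = 27.04
P = 0.5 * rho * g * A * H^2 / T
P = 0.5 * 1025 * 9.81 * 39102 * 27.04 / 36000.0
P = 147661.1 W

147661.1


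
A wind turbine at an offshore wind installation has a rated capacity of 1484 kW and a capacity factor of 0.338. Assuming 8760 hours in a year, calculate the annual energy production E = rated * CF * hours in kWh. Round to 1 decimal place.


Annual energy = rated_kW * capacity_factor * hours_per_year
Given: P_rated = 1484 kW, CF = 0.338, hours = 8760
E = 1484 * 0.338 * 8760
E = 4393945.9 kWh

4393945.9


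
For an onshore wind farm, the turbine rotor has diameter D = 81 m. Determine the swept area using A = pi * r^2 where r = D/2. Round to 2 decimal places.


Compute the rotor radius:
  r = D / 2 = 81 / 2 = 40.5 m
Calculate swept area:
  A = pi * r^2 = pi * 40.5^2
  A = 5153.00 m^2

5153.00


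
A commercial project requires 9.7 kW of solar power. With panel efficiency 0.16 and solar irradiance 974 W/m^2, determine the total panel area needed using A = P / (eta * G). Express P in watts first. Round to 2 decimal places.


Convert target power to watts: P = 9.7 * 1000 = 9700.0 W
Compute denominator: eta * G = 0.16 * 974 = 155.84
Required area A = P / (eta * G) = 9700.0 / 155.84
A = 62.24 m^2

62.24


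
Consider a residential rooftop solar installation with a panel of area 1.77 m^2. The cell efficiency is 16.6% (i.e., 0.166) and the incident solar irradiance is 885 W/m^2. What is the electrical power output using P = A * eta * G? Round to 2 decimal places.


Use the solar power formula P = A * eta * G.
Given: A = 1.77 m^2, eta = 0.166, G = 885 W/m^2
P = 1.77 * 0.166 * 885
P = 260.03 W

260.03


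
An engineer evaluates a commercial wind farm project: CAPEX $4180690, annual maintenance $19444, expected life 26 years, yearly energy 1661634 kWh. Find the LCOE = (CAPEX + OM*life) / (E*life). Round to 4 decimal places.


Total cost = CAPEX + OM * lifetime = 4180690 + 19444 * 26 = 4180690 + 505544 = 4686234
Total generation = annual * lifetime = 1661634 * 26 = 43202484 kWh
LCOE = 4686234 / 43202484
LCOE = 0.1085 $/kWh

0.1085


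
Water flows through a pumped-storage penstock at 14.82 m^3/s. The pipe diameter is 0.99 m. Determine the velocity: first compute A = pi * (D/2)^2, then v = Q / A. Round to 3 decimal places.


Compute pipe cross-sectional area:
  A = pi * (D/2)^2 = pi * (0.99/2)^2 = 0.7698 m^2
Calculate velocity:
  v = Q / A = 14.82 / 0.7698
  v = 19.253 m/s

19.253


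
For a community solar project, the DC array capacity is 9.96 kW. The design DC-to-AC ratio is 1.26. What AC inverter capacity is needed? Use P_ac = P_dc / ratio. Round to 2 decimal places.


The inverter AC capacity is determined by the DC/AC ratio.
Given: P_dc = 9.96 kW, DC/AC ratio = 1.26
P_ac = P_dc / ratio = 9.96 / 1.26
P_ac = 7.90 kW

7.90


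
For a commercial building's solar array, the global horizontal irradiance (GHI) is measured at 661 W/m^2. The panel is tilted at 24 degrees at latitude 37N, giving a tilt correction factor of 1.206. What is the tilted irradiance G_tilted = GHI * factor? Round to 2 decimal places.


Identify the given values:
  GHI = 661 W/m^2, tilt correction factor = 1.206
Apply the formula G_tilted = GHI * factor:
  G_tilted = 661 * 1.206
  G_tilted = 797.17 W/m^2

797.17


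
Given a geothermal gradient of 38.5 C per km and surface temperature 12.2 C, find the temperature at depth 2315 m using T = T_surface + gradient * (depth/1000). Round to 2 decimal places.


Convert depth to km: 2315 / 1000 = 2.315 km
Temperature increase = gradient * depth_km = 38.5 * 2.315 = 89.13 C
Temperature at depth = T_surface + delta_T = 12.2 + 89.13
T = 101.33 C

101.33


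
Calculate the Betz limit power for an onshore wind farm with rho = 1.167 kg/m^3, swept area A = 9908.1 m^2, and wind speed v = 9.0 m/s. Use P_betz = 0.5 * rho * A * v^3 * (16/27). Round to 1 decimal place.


The Betz coefficient Cp_max = 16/27 = 0.5926
v^3 = 9.0^3 = 729.0
P_betz = 0.5 * rho * A * v^3 * Cp_max
P_betz = 0.5 * 1.167 * 9908.1 * 729.0 * 0.5926
P_betz = 2497554.6 W

2497554.6


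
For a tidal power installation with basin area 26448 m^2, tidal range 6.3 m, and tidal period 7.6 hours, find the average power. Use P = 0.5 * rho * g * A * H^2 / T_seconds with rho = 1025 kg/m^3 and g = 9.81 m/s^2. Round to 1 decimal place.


Convert period to seconds: T = 7.6 * 3600 = 27360.0 s
H^2 = 6.3^2 = 39.69
P = 0.5 * rho * g * A * H^2 / T
P = 0.5 * 1025 * 9.81 * 26448 * 39.69 / 27360.0
P = 192894.9 W

192894.9


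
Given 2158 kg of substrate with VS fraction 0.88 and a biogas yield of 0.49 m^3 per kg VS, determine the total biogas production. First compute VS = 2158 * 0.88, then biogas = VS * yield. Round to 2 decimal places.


Compute volatile solids:
  VS = mass * VS_fraction = 2158 * 0.88 = 1899.04 kg
Calculate biogas volume:
  Biogas = VS * specific_yield = 1899.04 * 0.49
  Biogas = 930.53 m^3

930.53


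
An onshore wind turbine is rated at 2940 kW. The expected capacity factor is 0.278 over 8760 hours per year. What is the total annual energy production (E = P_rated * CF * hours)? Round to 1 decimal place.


Annual energy = rated_kW * capacity_factor * hours_per_year
Given: P_rated = 2940 kW, CF = 0.278, hours = 8760
E = 2940 * 0.278 * 8760
E = 7159723.2 kWh

7159723.2


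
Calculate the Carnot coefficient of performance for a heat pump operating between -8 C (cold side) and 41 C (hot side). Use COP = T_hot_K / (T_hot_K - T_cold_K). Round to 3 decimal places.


Convert to Kelvin:
  T_hot = 41 + 273.15 = 314.15 K
  T_cold = -8 + 273.15 = 265.15 K
Apply Carnot COP formula:
  COP = T_hot_K / (T_hot_K - T_cold_K) = 314.15 / 49.0
  COP = 6.411

6.411


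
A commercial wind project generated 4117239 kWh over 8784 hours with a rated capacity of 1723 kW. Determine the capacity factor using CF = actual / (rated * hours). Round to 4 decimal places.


Capacity factor = actual output / maximum possible output
Maximum possible = rated * hours = 1723 * 8784 = 15134832 kWh
CF = 4117239 / 15134832
CF = 0.2720

0.2720


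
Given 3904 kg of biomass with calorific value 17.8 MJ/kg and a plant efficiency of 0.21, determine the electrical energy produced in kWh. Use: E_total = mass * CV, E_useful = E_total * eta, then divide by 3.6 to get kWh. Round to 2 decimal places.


Total energy = mass * CV = 3904 * 17.8 = 69491.2 MJ
Useful energy = total * eta = 69491.2 * 0.21 = 14593.15 MJ
Convert to kWh: 14593.15 / 3.6
Useful energy = 4053.65 kWh

4053.65


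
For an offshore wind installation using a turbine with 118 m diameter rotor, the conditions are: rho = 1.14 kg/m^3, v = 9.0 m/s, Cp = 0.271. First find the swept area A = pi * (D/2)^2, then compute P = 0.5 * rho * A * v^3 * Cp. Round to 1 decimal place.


Step 1 -- Compute swept area:
  A = pi * (D/2)^2 = pi * (118/2)^2 = 10935.88 m^2
Step 2 -- Apply wind power equation:
  P = 0.5 * rho * A * v^3 * Cp
  v^3 = 9.0^3 = 729.0
  P = 0.5 * 1.14 * 10935.88 * 729.0 * 0.271
  P = 1231474.9 W

1231474.9


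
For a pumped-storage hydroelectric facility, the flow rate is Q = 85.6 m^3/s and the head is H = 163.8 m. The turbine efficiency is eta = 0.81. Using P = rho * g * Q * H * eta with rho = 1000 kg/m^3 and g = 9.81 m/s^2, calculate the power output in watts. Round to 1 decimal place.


Apply the hydropower formula P = rho * g * Q * H * eta
rho * g = 1000 * 9.81 = 9810.0
P = 9810.0 * 85.6 * 163.8 * 0.81
P = 111414493.0 W

111414493.0


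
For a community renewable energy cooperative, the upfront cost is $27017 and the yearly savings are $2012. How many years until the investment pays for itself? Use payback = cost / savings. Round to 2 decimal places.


Simple payback period = initial cost / annual savings
Payback = 27017 / 2012
Payback = 13.43 years

13.43


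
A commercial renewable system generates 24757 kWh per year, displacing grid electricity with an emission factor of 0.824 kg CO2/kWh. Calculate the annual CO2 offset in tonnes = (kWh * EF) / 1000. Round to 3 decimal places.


CO2 offset in kg = generation * emission_factor
CO2 offset = 24757 * 0.824 = 20399.77 kg
Convert to tonnes:
  CO2 offset = 20399.77 / 1000 = 20.400 tonnes

20.400


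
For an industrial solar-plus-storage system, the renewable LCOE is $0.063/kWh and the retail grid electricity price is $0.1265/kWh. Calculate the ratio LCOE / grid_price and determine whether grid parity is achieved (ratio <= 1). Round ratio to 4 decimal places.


Compare LCOE to grid price:
  LCOE = $0.063/kWh, Grid price = $0.1265/kWh
  Ratio = LCOE / grid_price = 0.063 / 0.1265 = 0.4980
  Grid parity achieved (ratio <= 1)? yes

0.4980


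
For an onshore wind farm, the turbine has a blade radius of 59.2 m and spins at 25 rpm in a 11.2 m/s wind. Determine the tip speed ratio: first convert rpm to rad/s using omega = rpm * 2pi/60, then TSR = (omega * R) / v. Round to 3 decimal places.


Convert rotational speed to rad/s:
  omega = 25 * 2 * pi / 60 = 2.618 rad/s
Compute tip speed:
  v_tip = omega * R = 2.618 * 59.2 = 154.985 m/s
Tip speed ratio:
  TSR = v_tip / v_wind = 154.985 / 11.2 = 13.838

13.838


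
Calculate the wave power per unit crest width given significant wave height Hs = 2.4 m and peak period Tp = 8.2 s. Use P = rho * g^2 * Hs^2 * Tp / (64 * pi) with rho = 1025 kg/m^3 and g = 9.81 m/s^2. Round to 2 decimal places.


Apply wave power formula:
  g^2 = 9.81^2 = 96.2361
  Hs^2 = 2.4^2 = 5.76
  Numerator = rho * g^2 * Hs^2 * Tp = 1025 * 96.2361 * 5.76 * 8.2 = 4659059.06
  Denominator = 64 * pi = 201.0619
  P = 4659059.06 / 201.0619 = 23172.26 W/m

23172.26


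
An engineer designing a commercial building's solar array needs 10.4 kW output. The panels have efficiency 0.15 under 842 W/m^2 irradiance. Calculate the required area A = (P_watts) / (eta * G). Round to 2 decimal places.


Convert target power to watts: P = 10.4 * 1000 = 10400.0 W
Compute denominator: eta * G = 0.15 * 842 = 126.3
Required area A = P / (eta * G) = 10400.0 / 126.3
A = 82.34 m^2

82.34


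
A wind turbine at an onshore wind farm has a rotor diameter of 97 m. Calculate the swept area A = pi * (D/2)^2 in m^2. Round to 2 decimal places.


Compute the rotor radius:
  r = D / 2 = 97 / 2 = 48.5 m
Calculate swept area:
  A = pi * r^2 = pi * 48.5^2
  A = 7389.81 m^2

7389.81


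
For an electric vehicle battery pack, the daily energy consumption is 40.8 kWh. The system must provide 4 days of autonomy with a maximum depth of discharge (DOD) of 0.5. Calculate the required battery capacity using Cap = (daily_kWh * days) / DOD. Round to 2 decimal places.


Total energy needed = daily * days = 40.8 * 4 = 163.2 kWh
Account for depth of discharge:
  Cap = total_energy / DOD = 163.2 / 0.5
  Cap = 326.40 kWh

326.40


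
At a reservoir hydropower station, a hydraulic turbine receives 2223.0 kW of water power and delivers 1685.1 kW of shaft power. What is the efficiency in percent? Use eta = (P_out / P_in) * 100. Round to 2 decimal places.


Turbine efficiency = (output power / input power) * 100
eta = (1685.1 / 2223.0) * 100
eta = 75.80%

75.80


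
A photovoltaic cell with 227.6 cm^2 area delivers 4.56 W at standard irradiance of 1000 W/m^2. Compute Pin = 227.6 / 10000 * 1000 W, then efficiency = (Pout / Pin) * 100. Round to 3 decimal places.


First compute the input power:
  Pin = area_cm2 / 10000 * G = 227.6 / 10000 * 1000 = 22.76 W
Then compute efficiency:
  Efficiency = (Pout / Pin) * 100 = (4.56 / 22.76) * 100
  Efficiency = 20.035%

20.035


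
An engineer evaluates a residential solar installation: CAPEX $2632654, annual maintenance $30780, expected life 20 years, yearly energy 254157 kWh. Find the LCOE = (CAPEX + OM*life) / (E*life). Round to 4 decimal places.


Total cost = CAPEX + OM * lifetime = 2632654 + 30780 * 20 = 2632654 + 615600 = 3248254
Total generation = annual * lifetime = 254157 * 20 = 5083140 kWh
LCOE = 3248254 / 5083140
LCOE = 0.6390 $/kWh

0.6390


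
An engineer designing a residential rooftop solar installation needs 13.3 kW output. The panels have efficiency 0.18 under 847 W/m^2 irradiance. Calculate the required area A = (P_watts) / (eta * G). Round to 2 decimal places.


Convert target power to watts: P = 13.3 * 1000 = 13300.0 W
Compute denominator: eta * G = 0.18 * 847 = 152.46
Required area A = P / (eta * G) = 13300.0 / 152.46
A = 87.24 m^2

87.24


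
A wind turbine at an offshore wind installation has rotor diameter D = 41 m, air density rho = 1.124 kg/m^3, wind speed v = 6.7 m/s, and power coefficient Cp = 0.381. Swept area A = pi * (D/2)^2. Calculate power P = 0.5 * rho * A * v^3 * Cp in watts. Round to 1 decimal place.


Step 1 -- Compute swept area:
  A = pi * (D/2)^2 = pi * (41/2)^2 = 1320.25 m^2
Step 2 -- Apply wind power equation:
  P = 0.5 * rho * A * v^3 * Cp
  v^3 = 6.7^3 = 300.763
  P = 0.5 * 1.124 * 1320.25 * 300.763 * 0.381
  P = 85024.3 W

85024.3


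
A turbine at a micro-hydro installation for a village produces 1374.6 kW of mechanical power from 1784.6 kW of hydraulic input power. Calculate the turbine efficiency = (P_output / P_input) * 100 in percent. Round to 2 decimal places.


Turbine efficiency = (output power / input power) * 100
eta = (1374.6 / 1784.6) * 100
eta = 77.03%

77.03


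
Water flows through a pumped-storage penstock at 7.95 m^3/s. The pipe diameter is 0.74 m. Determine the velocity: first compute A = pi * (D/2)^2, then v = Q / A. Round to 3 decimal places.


Compute pipe cross-sectional area:
  A = pi * (D/2)^2 = pi * (0.74/2)^2 = 0.4301 m^2
Calculate velocity:
  v = Q / A = 7.95 / 0.4301
  v = 18.485 m/s

18.485


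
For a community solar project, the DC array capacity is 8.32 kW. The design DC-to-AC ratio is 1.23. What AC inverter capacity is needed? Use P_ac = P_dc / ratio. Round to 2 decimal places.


The inverter AC capacity is determined by the DC/AC ratio.
Given: P_dc = 8.32 kW, DC/AC ratio = 1.23
P_ac = P_dc / ratio = 8.32 / 1.23
P_ac = 6.76 kW

6.76


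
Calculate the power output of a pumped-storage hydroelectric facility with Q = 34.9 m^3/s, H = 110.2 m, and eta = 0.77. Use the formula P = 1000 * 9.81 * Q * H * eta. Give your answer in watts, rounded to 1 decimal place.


Apply the hydropower formula P = rho * g * Q * H * eta
rho * g = 1000 * 9.81 = 9810.0
P = 9810.0 * 34.9 * 110.2 * 0.77
P = 29051379.1 W

29051379.1


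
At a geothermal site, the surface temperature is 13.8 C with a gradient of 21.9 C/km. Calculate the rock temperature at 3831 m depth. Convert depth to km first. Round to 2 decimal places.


Convert depth to km: 3831 / 1000 = 3.831 km
Temperature increase = gradient * depth_km = 21.9 * 3.831 = 83.9 C
Temperature at depth = T_surface + delta_T = 13.8 + 83.9
T = 97.70 C

97.70


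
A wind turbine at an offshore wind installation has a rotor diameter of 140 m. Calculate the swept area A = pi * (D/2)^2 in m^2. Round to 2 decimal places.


Compute the rotor radius:
  r = D / 2 = 140 / 2 = 70.0 m
Calculate swept area:
  A = pi * r^2 = pi * 70.0^2
  A = 15393.80 m^2

15393.80


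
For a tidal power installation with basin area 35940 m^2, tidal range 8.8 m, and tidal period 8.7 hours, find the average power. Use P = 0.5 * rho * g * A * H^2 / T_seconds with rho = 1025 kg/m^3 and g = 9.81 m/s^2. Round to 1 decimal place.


Convert period to seconds: T = 8.7 * 3600 = 31320.0 s
H^2 = 8.8^2 = 77.44
P = 0.5 * rho * g * A * H^2 / T
P = 0.5 * 1025 * 9.81 * 35940 * 77.44 / 31320.0
P = 446770.6 W

446770.6


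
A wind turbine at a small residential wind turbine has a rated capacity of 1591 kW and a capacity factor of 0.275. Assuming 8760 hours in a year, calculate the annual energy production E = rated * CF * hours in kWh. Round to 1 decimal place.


Annual energy = rated_kW * capacity_factor * hours_per_year
Given: P_rated = 1591 kW, CF = 0.275, hours = 8760
E = 1591 * 0.275 * 8760
E = 3832719.0 kWh

3832719.0


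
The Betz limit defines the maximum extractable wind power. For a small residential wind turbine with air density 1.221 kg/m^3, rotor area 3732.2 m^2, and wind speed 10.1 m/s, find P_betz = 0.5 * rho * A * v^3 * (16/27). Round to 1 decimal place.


The Betz coefficient Cp_max = 16/27 = 0.5926
v^3 = 10.1^3 = 1030.301
P_betz = 0.5 * rho * A * v^3 * Cp_max
P_betz = 0.5 * 1.221 * 3732.2 * 1030.301 * 0.5926
P_betz = 1391140.3 W

1391140.3


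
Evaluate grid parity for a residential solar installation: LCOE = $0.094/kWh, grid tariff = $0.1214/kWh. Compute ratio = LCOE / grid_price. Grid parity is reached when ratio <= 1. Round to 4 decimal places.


Compare LCOE to grid price:
  LCOE = $0.094/kWh, Grid price = $0.1214/kWh
  Ratio = LCOE / grid_price = 0.094 / 0.1214 = 0.7743
  Grid parity achieved (ratio <= 1)? yes

0.7743


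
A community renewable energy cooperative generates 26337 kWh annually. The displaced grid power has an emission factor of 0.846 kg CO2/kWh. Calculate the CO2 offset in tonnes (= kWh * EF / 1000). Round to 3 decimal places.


CO2 offset in kg = generation * emission_factor
CO2 offset = 26337 * 0.846 = 22281.1 kg
Convert to tonnes:
  CO2 offset = 22281.1 / 1000 = 22.281 tonnes

22.281


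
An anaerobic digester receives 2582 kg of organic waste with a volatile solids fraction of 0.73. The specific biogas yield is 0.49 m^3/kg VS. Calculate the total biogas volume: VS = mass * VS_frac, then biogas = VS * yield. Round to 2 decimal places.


Compute volatile solids:
  VS = mass * VS_fraction = 2582 * 0.73 = 1884.86 kg
Calculate biogas volume:
  Biogas = VS * specific_yield = 1884.86 * 0.49
  Biogas = 923.58 m^3

923.58


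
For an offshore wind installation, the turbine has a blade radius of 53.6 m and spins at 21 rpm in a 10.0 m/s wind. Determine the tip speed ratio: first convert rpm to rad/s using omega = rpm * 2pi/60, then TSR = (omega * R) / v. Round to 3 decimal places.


Convert rotational speed to rad/s:
  omega = 21 * 2 * pi / 60 = 2.1991 rad/s
Compute tip speed:
  v_tip = omega * R = 2.1991 * 53.6 = 117.873 m/s
Tip speed ratio:
  TSR = v_tip / v_wind = 117.873 / 10.0 = 11.787

11.787


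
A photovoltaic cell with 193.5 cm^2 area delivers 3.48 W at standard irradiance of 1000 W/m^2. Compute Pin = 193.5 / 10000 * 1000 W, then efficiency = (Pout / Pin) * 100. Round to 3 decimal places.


First compute the input power:
  Pin = area_cm2 / 10000 * G = 193.5 / 10000 * 1000 = 19.35 W
Then compute efficiency:
  Efficiency = (Pout / Pin) * 100 = (3.48 / 19.35) * 100
  Efficiency = 17.984%

17.984


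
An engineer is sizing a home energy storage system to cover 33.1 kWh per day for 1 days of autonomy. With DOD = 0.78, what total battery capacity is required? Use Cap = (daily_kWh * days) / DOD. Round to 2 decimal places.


Total energy needed = daily * days = 33.1 * 1 = 33.1 kWh
Account for depth of discharge:
  Cap = total_energy / DOD = 33.1 / 0.78
  Cap = 42.44 kWh

42.44


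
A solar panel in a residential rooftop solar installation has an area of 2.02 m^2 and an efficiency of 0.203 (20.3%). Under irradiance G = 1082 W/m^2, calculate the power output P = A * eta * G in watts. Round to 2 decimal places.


Use the solar power formula P = A * eta * G.
Given: A = 2.02 m^2, eta = 0.203, G = 1082 W/m^2
P = 2.02 * 0.203 * 1082
P = 443.68 W

443.68


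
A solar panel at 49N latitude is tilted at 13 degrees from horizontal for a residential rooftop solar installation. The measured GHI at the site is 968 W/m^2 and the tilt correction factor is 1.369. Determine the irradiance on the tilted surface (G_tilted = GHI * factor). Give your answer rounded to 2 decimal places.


Identify the given values:
  GHI = 968 W/m^2, tilt correction factor = 1.369
Apply the formula G_tilted = GHI * factor:
  G_tilted = 968 * 1.369
  G_tilted = 1325.19 W/m^2

1325.19


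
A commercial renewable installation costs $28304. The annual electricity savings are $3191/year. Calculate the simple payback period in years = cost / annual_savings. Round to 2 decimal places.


Simple payback period = initial cost / annual savings
Payback = 28304 / 3191
Payback = 8.87 years

8.87


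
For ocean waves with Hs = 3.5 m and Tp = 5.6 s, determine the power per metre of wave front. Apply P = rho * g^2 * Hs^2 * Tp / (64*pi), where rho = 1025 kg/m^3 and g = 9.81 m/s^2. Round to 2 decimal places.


Apply wave power formula:
  g^2 = 9.81^2 = 96.2361
  Hs^2 = 3.5^2 = 12.25
  Numerator = rho * g^2 * Hs^2 * Tp = 1025 * 96.2361 * 12.25 * 5.6 = 6766841.37
  Denominator = 64 * pi = 201.0619
  P = 6766841.37 / 201.0619 = 33655.51 W/m

33655.51


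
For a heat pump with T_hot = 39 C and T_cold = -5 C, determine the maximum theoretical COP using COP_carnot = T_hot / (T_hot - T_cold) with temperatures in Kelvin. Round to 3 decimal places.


Convert to Kelvin:
  T_hot = 39 + 273.15 = 312.15 K
  T_cold = -5 + 273.15 = 268.15 K
Apply Carnot COP formula:
  COP = T_hot_K / (T_hot_K - T_cold_K) = 312.15 / 44.0
  COP = 7.094

7.094


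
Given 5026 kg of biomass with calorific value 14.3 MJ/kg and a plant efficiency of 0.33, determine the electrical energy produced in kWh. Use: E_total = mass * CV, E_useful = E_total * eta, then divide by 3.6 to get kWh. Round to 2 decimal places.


Total energy = mass * CV = 5026 * 14.3 = 71871.8 MJ
Useful energy = total * eta = 71871.8 * 0.33 = 23717.69 MJ
Convert to kWh: 23717.69 / 3.6
Useful energy = 6588.25 kWh

6588.25


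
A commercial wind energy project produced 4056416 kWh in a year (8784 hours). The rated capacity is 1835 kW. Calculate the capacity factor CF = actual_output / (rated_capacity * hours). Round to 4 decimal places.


Capacity factor = actual output / maximum possible output
Maximum possible = rated * hours = 1835 * 8784 = 16118640 kWh
CF = 4056416 / 16118640
CF = 0.2517

0.2517


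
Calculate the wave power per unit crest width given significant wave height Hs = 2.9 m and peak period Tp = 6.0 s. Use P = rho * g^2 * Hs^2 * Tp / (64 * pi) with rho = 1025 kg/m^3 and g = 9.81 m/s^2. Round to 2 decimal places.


Apply wave power formula:
  g^2 = 9.81^2 = 96.2361
  Hs^2 = 2.9^2 = 8.41
  Numerator = rho * g^2 * Hs^2 * Tp = 1025 * 96.2361 * 8.41 * 6.0 = 4977475.45
  Denominator = 64 * pi = 201.0619
  P = 4977475.45 / 201.0619 = 24755.93 W/m

24755.93


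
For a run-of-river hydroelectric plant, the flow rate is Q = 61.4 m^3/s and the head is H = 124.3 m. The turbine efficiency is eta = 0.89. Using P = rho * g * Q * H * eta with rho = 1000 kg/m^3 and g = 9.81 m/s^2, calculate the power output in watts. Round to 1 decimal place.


Apply the hydropower formula P = rho * g * Q * H * eta
rho * g = 1000 * 9.81 = 9810.0
P = 9810.0 * 61.4 * 124.3 * 0.89
P = 66634403.4 W

66634403.4


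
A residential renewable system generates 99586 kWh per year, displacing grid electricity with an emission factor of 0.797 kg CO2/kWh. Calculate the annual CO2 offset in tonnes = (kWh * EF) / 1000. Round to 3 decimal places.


CO2 offset in kg = generation * emission_factor
CO2 offset = 99586 * 0.797 = 79370.04 kg
Convert to tonnes:
  CO2 offset = 79370.04 / 1000 = 79.370 tonnes

79.370


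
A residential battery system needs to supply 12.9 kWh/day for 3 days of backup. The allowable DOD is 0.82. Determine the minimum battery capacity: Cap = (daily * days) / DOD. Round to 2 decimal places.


Total energy needed = daily * days = 12.9 * 3 = 38.7 kWh
Account for depth of discharge:
  Cap = total_energy / DOD = 38.7 / 0.82
  Cap = 47.20 kWh

47.20


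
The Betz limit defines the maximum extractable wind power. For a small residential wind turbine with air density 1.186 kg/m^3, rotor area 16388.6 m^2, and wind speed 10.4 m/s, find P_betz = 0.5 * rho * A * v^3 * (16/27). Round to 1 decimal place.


The Betz coefficient Cp_max = 16/27 = 0.5926
v^3 = 10.4^3 = 1124.864
P_betz = 0.5 * rho * A * v^3 * Cp_max
P_betz = 0.5 * 1.186 * 16388.6 * 1124.864 * 0.5926
P_betz = 6478176.6 W

6478176.6


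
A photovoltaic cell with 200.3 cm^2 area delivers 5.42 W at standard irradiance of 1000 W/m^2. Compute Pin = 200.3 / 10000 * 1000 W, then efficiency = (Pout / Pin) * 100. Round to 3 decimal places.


First compute the input power:
  Pin = area_cm2 / 10000 * G = 200.3 / 10000 * 1000 = 20.03 W
Then compute efficiency:
  Efficiency = (Pout / Pin) * 100 = (5.42 / 20.03) * 100
  Efficiency = 27.059%

27.059


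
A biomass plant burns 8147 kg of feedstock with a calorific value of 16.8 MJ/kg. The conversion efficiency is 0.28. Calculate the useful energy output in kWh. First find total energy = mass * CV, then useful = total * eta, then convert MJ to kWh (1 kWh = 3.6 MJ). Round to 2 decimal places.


Total energy = mass * CV = 8147 * 16.8 = 136869.6 MJ
Useful energy = total * eta = 136869.6 * 0.28 = 38323.49 MJ
Convert to kWh: 38323.49 / 3.6
Useful energy = 10645.41 kWh

10645.41


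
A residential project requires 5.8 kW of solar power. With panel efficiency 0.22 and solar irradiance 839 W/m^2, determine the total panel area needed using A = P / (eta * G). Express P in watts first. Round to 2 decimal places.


Convert target power to watts: P = 5.8 * 1000 = 5800.0 W
Compute denominator: eta * G = 0.22 * 839 = 184.58
Required area A = P / (eta * G) = 5800.0 / 184.58
A = 31.42 m^2

31.42


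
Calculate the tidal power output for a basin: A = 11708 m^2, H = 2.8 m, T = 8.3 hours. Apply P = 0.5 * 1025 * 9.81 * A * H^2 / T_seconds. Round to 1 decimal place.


Convert period to seconds: T = 8.3 * 3600 = 29880.0 s
H^2 = 2.8^2 = 7.84
P = 0.5 * rho * g * A * H^2 / T
P = 0.5 * 1025 * 9.81 * 11708 * 7.84 / 29880.0
P = 15444.8 W

15444.8


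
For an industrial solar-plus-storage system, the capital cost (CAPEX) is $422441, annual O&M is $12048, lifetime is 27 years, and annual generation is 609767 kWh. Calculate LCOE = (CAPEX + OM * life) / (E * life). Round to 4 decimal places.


Total cost = CAPEX + OM * lifetime = 422441 + 12048 * 27 = 422441 + 325296 = 747737
Total generation = annual * lifetime = 609767 * 27 = 16463709 kWh
LCOE = 747737 / 16463709
LCOE = 0.0454 $/kWh

0.0454


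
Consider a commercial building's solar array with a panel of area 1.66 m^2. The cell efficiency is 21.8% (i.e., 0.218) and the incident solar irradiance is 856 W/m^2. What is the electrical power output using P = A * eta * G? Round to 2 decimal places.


Use the solar power formula P = A * eta * G.
Given: A = 1.66 m^2, eta = 0.218, G = 856 W/m^2
P = 1.66 * 0.218 * 856
P = 309.77 W

309.77


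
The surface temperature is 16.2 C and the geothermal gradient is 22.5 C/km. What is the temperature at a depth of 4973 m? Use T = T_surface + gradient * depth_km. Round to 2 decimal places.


Convert depth to km: 4973 / 1000 = 4.973 km
Temperature increase = gradient * depth_km = 22.5 * 4.973 = 111.89 C
Temperature at depth = T_surface + delta_T = 16.2 + 111.89
T = 128.09 C

128.09


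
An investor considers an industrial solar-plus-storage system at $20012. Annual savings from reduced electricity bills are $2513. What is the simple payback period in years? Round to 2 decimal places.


Simple payback period = initial cost / annual savings
Payback = 20012 / 2513
Payback = 7.96 years

7.96


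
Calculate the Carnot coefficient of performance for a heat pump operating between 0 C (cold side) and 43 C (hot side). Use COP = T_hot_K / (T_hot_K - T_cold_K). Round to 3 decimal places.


Convert to Kelvin:
  T_hot = 43 + 273.15 = 316.15 K
  T_cold = 0 + 273.15 = 273.15 K
Apply Carnot COP formula:
  COP = T_hot_K / (T_hot_K - T_cold_K) = 316.15 / 43.0
  COP = 7.352

7.352


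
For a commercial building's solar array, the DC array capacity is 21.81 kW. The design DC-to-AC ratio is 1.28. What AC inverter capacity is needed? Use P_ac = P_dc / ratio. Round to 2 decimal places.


The inverter AC capacity is determined by the DC/AC ratio.
Given: P_dc = 21.81 kW, DC/AC ratio = 1.28
P_ac = P_dc / ratio = 21.81 / 1.28
P_ac = 17.04 kW

17.04


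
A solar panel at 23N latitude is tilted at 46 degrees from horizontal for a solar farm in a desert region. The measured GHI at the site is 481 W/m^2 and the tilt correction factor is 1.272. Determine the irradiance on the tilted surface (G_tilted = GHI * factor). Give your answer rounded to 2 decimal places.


Identify the given values:
  GHI = 481 W/m^2, tilt correction factor = 1.272
Apply the formula G_tilted = GHI * factor:
  G_tilted = 481 * 1.272
  G_tilted = 611.83 W/m^2

611.83


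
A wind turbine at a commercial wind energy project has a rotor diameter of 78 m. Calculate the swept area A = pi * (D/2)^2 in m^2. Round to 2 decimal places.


Compute the rotor radius:
  r = D / 2 = 78 / 2 = 39.0 m
Calculate swept area:
  A = pi * r^2 = pi * 39.0^2
  A = 4778.36 m^2

4778.36


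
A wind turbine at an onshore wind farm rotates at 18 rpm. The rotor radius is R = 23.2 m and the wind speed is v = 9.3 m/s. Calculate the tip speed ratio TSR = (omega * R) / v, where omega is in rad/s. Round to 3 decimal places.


Convert rotational speed to rad/s:
  omega = 18 * 2 * pi / 60 = 1.885 rad/s
Compute tip speed:
  v_tip = omega * R = 1.885 * 23.2 = 43.731 m/s
Tip speed ratio:
  TSR = v_tip / v_wind = 43.731 / 9.3 = 4.702

4.702


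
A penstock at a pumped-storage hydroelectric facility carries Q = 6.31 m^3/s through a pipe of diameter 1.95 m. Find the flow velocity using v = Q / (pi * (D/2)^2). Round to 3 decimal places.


Compute pipe cross-sectional area:
  A = pi * (D/2)^2 = pi * (1.95/2)^2 = 2.9865 m^2
Calculate velocity:
  v = Q / A = 6.31 / 2.9865
  v = 2.113 m/s

2.113


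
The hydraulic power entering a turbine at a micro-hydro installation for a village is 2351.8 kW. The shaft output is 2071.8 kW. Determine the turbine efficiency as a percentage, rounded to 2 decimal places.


Turbine efficiency = (output power / input power) * 100
eta = (2071.8 / 2351.8) * 100
eta = 88.09%

88.09


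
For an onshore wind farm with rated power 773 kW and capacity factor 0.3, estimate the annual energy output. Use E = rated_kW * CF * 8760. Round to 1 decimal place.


Annual energy = rated_kW * capacity_factor * hours_per_year
Given: P_rated = 773 kW, CF = 0.3, hours = 8760
E = 773 * 0.3 * 8760
E = 2031444.0 kWh

2031444.0


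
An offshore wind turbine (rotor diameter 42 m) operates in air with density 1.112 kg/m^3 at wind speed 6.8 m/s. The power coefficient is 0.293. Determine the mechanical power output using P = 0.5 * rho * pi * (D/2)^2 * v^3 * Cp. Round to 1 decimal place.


Step 1 -- Compute swept area:
  A = pi * (D/2)^2 = pi * (42/2)^2 = 1385.44 m^2
Step 2 -- Apply wind power equation:
  P = 0.5 * rho * A * v^3 * Cp
  v^3 = 6.8^3 = 314.432
  P = 0.5 * 1.112 * 1385.44 * 314.432 * 0.293
  P = 70967.2 W

70967.2


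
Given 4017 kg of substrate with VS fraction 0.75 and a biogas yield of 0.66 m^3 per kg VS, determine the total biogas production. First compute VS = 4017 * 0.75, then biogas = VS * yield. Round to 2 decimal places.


Compute volatile solids:
  VS = mass * VS_fraction = 4017 * 0.75 = 3012.75 kg
Calculate biogas volume:
  Biogas = VS * specific_yield = 3012.75 * 0.66
  Biogas = 1988.42 m^3

1988.42


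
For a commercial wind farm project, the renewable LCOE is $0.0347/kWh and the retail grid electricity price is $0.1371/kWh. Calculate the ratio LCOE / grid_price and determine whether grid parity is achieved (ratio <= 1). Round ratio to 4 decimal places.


Compare LCOE to grid price:
  LCOE = $0.0347/kWh, Grid price = $0.1371/kWh
  Ratio = LCOE / grid_price = 0.0347 / 0.1371 = 0.2531
  Grid parity achieved (ratio <= 1)? yes

0.2531
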